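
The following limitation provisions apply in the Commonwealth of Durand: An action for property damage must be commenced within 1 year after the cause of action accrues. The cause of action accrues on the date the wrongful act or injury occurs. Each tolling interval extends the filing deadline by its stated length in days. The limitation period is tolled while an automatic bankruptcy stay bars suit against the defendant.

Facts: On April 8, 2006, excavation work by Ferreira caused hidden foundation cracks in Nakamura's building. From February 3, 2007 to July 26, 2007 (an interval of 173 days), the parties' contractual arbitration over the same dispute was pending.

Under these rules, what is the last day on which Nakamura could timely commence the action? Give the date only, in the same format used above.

April 8, 2007

The claim accrued on April 8, 2006, when the wrongful act occurred.
The untolled deadline — 1 year after April 8, 2006 — is April 8, 2007.
The pending related arbitration from February 3, 2007 to July 26, 2007 does not toll the period, because no stated rule makes a pending arbitration a tolling event.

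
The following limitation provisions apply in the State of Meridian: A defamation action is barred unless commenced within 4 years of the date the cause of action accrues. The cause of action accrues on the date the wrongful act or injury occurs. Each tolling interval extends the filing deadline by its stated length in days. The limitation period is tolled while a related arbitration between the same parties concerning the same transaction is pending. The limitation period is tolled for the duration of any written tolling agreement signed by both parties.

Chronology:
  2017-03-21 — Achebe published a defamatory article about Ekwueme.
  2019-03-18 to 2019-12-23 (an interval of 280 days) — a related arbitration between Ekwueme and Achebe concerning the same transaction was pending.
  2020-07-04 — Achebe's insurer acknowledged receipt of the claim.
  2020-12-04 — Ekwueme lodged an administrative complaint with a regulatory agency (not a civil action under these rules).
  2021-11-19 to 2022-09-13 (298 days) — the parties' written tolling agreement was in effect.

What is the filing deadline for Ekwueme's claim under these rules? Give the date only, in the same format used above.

The limitation period began to run on 2017-03-21.
Adding the 4 years base period to 2017-03-21 gives a deadline of 2021-03-21, before any tolling.
The pending related arbitration from 2019-03-18 to 2019-12-23 tolled the period for 280 days, extending the deadline to 2021-12-26.
The period was tolled for 298 days by the written tolling agreement (2021-11-19 to 2022-09-13), pushing the deadline to 2022-10-20.
None of the other events listed affects the running of the period under the stated rules.

2022-10-20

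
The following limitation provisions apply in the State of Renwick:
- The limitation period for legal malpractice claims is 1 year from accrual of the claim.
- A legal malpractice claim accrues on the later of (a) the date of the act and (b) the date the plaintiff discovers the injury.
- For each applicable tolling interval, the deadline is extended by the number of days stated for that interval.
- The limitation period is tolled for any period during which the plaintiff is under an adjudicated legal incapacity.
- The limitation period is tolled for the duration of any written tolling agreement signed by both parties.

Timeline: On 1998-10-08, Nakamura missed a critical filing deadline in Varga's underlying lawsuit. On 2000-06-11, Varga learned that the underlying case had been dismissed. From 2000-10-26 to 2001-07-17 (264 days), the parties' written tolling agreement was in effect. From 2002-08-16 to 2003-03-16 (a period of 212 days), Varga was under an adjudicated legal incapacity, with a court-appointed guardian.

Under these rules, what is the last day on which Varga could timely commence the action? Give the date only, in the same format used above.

The claim accrued on 2000-06-11 — the later of the 1998-10-08 act and the 2000-06-11 discovery.
1 year from 2000-06-11 is 2001-06-11.
The written tolling agreement from 2000-10-26 to 2001-07-17 tolled the period for 264 days, extending the deadline to 2002-03-02.
The plaintiff's legal incapacity starting 2002-08-16 came too late — the period had run on 2002-03-02 — and so does not extend the deadline.

2002-03-02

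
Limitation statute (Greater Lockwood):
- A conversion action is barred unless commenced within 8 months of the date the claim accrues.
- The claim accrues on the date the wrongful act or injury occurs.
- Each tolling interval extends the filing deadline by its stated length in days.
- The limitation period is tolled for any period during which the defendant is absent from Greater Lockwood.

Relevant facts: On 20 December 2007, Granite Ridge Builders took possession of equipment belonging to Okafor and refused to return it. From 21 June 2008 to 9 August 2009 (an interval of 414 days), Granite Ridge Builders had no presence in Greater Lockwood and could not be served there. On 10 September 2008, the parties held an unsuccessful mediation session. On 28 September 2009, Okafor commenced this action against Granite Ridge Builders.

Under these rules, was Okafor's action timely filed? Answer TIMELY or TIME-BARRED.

TIMELY

The claim accrued on 20 December 2007, when the wrongful act occurred.
8 months from 20 December 2007 is 20 August 2008.
The defendant's absence from the jurisdiction from 21 June 2008 to 9 August 2009 tolled the period for 414 days, extending the deadline to 8 October 2009.
The other events in the timeline have no effect on the limitation period under the stated rules.
Okafor filed on 28 September 2009, before the 8 October 2009 deadline, so the action is timely.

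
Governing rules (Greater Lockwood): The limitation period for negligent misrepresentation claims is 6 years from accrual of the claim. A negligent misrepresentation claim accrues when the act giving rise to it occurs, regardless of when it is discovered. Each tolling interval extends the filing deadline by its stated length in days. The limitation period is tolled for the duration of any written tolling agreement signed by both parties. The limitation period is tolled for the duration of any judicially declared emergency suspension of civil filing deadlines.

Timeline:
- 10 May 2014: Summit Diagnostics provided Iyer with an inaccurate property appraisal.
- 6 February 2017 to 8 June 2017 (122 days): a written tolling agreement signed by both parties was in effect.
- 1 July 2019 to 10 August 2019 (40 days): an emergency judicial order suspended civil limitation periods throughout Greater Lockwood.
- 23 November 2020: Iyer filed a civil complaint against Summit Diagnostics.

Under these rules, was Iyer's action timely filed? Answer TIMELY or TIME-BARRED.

The claim accrued on 10 May 2014, when the wrongful act occurred.
Adding the 6 years base period to 10 May 2014 gives a deadline of 10 May 2020, before any tolling.
The period was tolled for 122 days by the written tolling agreement (6 February 2017 to 8 June 2017), pushing the deadline to 9 September 2020.
The emergency suspension of filing deadlines from 1 July 2019 to 10 August 2019 tolled the period for 40 days, extending the deadline to 19 October 2020.
Filing on 23 November 2020 missed the 19 October 2020 deadline — the action is time-barred.

TIME-BARRED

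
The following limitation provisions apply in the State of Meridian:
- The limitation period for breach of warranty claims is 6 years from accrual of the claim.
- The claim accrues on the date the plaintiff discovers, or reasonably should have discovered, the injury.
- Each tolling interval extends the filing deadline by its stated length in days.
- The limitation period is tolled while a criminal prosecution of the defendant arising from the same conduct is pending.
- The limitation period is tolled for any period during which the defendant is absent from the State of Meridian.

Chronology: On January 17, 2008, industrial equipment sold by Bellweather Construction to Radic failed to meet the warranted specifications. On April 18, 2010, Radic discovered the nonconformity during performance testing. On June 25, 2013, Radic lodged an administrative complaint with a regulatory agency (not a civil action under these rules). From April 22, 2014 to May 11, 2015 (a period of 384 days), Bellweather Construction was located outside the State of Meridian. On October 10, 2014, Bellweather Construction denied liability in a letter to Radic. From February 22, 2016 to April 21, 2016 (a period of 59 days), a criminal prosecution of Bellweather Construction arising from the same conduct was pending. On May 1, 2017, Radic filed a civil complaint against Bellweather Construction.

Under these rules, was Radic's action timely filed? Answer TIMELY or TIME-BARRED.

TIMELY

Under the discovery rule, the claim accrued on April 18, 2010, when Radic discovered the injury — not on the January 17, 2008 date of the underlying act.
The untolled deadline — 6 years after April 18, 2010 — is April 18, 2016.
The defendant's absence from the jurisdiction from April 22, 2014 to May 11, 2015 tolled the period for 384 days, extending the deadline to May 7, 2017.
The period was tolled for 59 days by the pending criminal prosecution (February 22, 2016 to April 21, 2016), pushing the deadline to July 5, 2017.
Nothing else in the chronology tolls or restarts the period.
Filing on May 1, 2017 beat the July 5, 2017 deadline — the action is timely.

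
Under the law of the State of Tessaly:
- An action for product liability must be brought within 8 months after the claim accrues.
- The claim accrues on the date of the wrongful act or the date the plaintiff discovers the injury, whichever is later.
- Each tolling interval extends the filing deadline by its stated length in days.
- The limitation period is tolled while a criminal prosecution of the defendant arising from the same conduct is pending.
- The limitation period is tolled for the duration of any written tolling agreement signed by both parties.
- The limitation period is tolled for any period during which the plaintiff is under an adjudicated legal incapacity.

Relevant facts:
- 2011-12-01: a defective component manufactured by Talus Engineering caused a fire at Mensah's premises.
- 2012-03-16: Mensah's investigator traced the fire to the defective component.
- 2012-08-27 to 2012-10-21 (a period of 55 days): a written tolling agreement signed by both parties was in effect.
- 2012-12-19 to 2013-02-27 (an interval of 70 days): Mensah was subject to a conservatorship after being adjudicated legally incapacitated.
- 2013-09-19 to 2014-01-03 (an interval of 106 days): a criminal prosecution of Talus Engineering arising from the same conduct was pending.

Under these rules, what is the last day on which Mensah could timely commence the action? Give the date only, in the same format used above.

The claim accrued on 2012-03-16 — the later of the 2011-12-01 act and the 2012-03-16 discovery.
Adding the 8 months base period to 2012-03-16 gives a deadline of 2012-11-16, before any tolling.
The period was tolled for 55 days by the written tolling agreement (2012-08-27 to 2012-10-21), pushing the deadline to 2013-01-10.
The plaintiff's legal incapacity from 2012-12-19 to 2013-02-27 tolled the period for 70 days, extending the deadline to 2013-03-21.
By the time the pending criminal prosecution began on 2013-09-19, the limitation period had already expired on 2013-03-21; that interval cannot revive it.

2013-03-21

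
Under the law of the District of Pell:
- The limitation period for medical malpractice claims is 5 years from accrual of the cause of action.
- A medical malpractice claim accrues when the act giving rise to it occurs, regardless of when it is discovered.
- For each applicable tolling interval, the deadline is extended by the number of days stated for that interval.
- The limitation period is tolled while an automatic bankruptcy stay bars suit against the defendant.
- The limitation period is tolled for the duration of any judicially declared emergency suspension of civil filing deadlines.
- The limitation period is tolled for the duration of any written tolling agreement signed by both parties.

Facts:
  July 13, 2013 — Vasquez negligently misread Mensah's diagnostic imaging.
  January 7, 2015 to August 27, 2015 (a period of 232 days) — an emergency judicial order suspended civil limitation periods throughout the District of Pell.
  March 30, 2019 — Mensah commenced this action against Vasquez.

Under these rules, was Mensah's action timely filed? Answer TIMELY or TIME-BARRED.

TIME-BARRED

The claim accrued on July 13, 2013, when the wrongful act occurred.
5 years from July 13, 2013 is July 13, 2018.
The period was tolled for 232 days by the emergency suspension of filing deadlines (January 7, 2015 to August 27, 2015), pushing the deadline to March 2, 2019.
The March 30, 2019 filing falls after the March 2, 2019 deadline; the claim is time-barred.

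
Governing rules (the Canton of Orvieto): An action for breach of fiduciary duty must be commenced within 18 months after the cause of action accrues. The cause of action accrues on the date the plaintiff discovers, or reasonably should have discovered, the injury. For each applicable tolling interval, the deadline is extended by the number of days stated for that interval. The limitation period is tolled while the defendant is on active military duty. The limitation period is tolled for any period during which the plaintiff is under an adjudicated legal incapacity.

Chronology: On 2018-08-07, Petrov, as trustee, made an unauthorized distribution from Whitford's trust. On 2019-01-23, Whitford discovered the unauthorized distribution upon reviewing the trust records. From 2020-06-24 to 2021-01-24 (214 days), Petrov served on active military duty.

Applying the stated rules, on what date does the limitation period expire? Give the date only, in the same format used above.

The claim did not accrue until Whitford discovered the injury on 2019-01-23; the 2018-08-07 act date does not start the clock under the stated rule.
Adding the 18 months base period to 2019-01-23 gives a deadline of 2020-07-23, before any tolling.
The defendant's active military service from 2020-06-24 to 2021-01-24 tolled the period for 214 days, extending the deadline to 2021-02-22.

2021-02-22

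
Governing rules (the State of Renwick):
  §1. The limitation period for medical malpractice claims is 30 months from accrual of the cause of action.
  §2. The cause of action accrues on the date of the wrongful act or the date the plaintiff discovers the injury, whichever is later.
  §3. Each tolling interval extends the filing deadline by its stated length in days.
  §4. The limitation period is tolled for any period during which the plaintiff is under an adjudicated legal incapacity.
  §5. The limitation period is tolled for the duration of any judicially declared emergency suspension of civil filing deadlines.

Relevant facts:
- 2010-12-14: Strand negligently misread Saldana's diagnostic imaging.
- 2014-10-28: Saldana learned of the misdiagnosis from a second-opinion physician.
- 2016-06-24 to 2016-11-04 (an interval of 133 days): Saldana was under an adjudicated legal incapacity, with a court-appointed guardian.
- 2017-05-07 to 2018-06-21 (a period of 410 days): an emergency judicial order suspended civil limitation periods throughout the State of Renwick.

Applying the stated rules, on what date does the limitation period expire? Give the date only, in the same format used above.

Because discovery on 2014-10-28 post-dates the 2010-12-14 act, accrual under the later-of rule falls on 2014-10-28.
The untolled deadline — 30 months after 2014-10-28 — is 2017-04-28.
Because the plaintiff's legal incapacity ran from 2016-06-24 to 2016-11-04, the deadline is extended by 133 days to 2017-09-08.
The emergency suspension of filing deadlines from 2017-05-07 to 2018-06-21 tolled the period for 410 days, extending the deadline to 2018-10-23.

2018-10-23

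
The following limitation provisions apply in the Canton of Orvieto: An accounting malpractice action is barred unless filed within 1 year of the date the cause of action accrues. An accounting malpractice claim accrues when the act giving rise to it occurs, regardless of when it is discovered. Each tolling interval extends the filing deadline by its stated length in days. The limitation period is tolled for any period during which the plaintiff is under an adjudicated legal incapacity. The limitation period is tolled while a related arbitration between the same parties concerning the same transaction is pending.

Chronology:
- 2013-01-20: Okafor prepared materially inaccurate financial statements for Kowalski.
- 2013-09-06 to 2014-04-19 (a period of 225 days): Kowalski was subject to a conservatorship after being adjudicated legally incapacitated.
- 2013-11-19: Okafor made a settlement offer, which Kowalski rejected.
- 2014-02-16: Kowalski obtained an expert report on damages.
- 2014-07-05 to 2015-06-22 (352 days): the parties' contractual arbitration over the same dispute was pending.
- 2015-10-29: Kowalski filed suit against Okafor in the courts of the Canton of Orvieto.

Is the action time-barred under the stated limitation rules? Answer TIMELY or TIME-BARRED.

The cause of action accrued on 2013-01-20, the date of the act.
The untolled deadline — 1 year after 2013-01-20 — is 2014-01-20.
The plaintiff's legal incapacity from 2013-09-06 to 2014-04-19 tolled the period for 225 days, extending the deadline to 2014-09-02.
The period was tolled for 352 days by the pending related arbitration (2014-07-05 to 2015-06-22), pushing the deadline to 2015-08-20.
The other events in the timeline have no effect on the limitation period under the stated rules.
Filing on 2015-10-29 missed the 2015-08-20 deadline — the action is time-barred.

TIME-BARRED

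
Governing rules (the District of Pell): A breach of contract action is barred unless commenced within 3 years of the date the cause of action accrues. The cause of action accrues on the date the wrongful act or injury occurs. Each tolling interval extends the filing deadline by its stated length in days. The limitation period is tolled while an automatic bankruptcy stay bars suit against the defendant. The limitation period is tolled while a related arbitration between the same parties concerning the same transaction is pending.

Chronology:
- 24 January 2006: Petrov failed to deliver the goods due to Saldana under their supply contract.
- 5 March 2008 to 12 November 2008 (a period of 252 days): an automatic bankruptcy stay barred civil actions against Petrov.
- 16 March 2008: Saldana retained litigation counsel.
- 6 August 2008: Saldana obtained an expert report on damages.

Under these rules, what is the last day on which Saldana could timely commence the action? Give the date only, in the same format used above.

3 October 2009

The limitation period began to run on 24 January 2006.
3 years from 24 January 2006 is 24 January 2009.
The period was tolled for 252 days by the automatic bankruptcy stay (5 March 2008 to 12 November 2008), pushing the deadline to 3 October 2009.
The other events in the timeline have no effect on the limitation period under the stated rules.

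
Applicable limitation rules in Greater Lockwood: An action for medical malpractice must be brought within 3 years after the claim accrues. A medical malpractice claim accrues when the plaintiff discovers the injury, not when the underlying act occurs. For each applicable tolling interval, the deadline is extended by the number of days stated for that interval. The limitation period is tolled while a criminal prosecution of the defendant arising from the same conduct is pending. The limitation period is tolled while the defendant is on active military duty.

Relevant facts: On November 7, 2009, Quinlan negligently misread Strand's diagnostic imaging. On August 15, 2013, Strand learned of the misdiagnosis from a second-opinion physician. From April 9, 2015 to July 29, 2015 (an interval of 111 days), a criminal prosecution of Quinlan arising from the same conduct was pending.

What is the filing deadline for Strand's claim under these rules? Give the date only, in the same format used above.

December 4, 2016

Under the discovery rule, the claim accrued on August 15, 2013, when Strand discovered the injury — not on the November 7, 2009 date of the underlying act.
The untolled deadline — 3 years after August 15, 2013 — is August 15, 2016.
Because the pending criminal prosecution ran from April 9, 2015 to July 29, 2015, the deadline is extended by 111 days to December 4, 2016.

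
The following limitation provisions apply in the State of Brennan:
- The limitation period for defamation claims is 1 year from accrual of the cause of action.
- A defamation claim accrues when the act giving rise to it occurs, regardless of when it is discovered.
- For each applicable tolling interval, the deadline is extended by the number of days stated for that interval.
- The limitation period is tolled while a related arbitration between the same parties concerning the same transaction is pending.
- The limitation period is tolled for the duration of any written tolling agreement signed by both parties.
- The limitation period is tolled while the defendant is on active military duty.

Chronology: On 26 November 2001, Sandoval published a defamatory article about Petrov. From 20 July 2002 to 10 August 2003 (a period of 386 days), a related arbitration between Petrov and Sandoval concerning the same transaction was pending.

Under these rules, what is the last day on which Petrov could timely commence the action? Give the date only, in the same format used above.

17 December 2003

The limitation period began to run on 26 November 2001.
1 year from 26 November 2001 is 26 November 2002.
The pending related arbitration from 20 July 2002 to 10 August 2003 tolled the period for 386 days, extending the deadline to 17 December 2003.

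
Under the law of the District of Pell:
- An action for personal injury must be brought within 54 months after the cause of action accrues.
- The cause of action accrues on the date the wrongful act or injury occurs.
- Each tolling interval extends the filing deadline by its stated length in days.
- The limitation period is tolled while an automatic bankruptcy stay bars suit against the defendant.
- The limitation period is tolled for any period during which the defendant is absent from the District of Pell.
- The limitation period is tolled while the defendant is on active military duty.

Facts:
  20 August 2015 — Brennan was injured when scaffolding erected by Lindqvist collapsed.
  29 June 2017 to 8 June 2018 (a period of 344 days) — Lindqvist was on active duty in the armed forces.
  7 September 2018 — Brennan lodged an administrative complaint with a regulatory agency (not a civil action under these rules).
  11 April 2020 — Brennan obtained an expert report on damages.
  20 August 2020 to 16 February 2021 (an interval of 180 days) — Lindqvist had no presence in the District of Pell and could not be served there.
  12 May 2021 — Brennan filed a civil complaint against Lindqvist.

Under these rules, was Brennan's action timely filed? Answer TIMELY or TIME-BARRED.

The cause of action accrued on 20 August 2015, the date of the act.
Adding the 54 months base period to 20 August 2015 gives a deadline of 20 February 2020, before any tolling.
Because the defendant's active military service ran from 29 June 2017 to 8 June 2018, the deadline is extended by 344 days to 29 January 2021.
The defendant's absence from the jurisdiction from 20 August 2020 to 16 February 2021 tolled the period for 180 days, extending the deadline to 28 July 2021.
The other events in the timeline have no effect on the limitation period under the stated rules.
Brennan filed on 12 May 2021, before the 28 July 2021 deadline, so the action is timely.

TIMELY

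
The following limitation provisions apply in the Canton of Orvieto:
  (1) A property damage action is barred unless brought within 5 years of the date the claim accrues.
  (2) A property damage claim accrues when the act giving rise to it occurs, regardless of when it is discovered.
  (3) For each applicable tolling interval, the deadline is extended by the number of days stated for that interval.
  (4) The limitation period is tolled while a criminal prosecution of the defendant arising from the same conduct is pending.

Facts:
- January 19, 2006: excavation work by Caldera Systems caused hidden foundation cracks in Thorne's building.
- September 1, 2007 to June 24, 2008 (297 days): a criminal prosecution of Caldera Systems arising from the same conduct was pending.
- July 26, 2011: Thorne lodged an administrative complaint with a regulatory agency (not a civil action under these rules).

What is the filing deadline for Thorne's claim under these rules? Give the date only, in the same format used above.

November 12, 2011

The claim accrued on January 19, 2006, the date of the act.
Adding the 5 years base period to January 19, 2006 gives a deadline of January 19, 2011, before any tolling.
Because the pending criminal prosecution ran from September 1, 2007 to June 24, 2008, the deadline is extended by 297 days to November 12, 2011.
The other events in the timeline have no effect on the limitation period under the stated rules.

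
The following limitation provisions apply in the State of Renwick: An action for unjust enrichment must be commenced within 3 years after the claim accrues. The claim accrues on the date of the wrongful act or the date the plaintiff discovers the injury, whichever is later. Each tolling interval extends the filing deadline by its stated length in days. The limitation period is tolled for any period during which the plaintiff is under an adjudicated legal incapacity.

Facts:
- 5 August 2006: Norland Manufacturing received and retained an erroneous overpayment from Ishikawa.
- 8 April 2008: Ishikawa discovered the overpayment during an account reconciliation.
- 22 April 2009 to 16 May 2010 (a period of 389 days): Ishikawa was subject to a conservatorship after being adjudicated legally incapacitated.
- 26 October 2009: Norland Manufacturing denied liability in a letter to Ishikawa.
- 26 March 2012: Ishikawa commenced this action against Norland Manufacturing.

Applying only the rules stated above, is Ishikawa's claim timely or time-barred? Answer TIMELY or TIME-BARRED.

TIMELY

Because discovery on 8 April 2008 post-dates the 5 August 2006 act, accrual under the later-of rule falls on 8 April 2008.
3 years from 8 April 2008 is 8 April 2011.
Because the plaintiff's legal incapacity ran from 22 April 2009 to 16 May 2010, the deadline is extended by 389 days to 1 May 2012.
The other events in the timeline have no effect on the limitation period under the stated rules.
Ishikawa filed on 26 March 2012, before the 1 May 2012 deadline, so the action is timely.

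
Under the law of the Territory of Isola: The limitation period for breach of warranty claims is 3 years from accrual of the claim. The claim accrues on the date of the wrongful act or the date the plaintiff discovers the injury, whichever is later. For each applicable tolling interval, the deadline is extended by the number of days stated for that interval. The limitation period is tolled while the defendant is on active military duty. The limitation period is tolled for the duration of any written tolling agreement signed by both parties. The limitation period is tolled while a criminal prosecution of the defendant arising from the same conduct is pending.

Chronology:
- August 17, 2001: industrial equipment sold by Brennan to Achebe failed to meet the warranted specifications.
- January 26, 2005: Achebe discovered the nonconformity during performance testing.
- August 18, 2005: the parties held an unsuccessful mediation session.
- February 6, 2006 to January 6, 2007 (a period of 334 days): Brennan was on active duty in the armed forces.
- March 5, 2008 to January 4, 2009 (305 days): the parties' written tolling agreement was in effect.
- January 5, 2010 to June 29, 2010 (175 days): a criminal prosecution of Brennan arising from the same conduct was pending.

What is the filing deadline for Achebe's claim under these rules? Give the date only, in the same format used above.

The claim accrued on January 26, 2005 — the later of the August 17, 2001 act and the January 26, 2005 discovery.
The untolled deadline — 3 years after January 26, 2005 — is January 26, 2008.
The defendant's active military service from February 6, 2006 to January 6, 2007 tolled the period for 334 days, extending the deadline to December 25, 2008.
The period was tolled for 305 days by the written tolling agreement (March 5, 2008 to January 4, 2009), pushing the deadline to October 26, 2009.
The pending criminal prosecution from January 5, 2010 to June 29, 2010 began after the period had already run on October 26, 2009, so it has no tolling effect.
Nothing else in the chronology tolls or restarts the period.

October 26, 2009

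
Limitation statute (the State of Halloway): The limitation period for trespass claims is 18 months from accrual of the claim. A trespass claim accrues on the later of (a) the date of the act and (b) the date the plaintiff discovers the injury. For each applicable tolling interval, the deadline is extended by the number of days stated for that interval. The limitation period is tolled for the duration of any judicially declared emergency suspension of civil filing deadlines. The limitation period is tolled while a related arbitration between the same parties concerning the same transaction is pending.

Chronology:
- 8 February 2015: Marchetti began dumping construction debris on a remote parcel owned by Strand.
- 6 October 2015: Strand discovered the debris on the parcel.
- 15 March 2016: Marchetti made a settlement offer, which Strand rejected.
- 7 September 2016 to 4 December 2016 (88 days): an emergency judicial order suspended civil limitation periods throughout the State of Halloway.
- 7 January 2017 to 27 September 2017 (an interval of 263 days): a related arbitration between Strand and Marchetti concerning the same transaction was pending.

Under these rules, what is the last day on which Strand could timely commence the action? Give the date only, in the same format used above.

Taking the later of the act (8 February 2015) and discovery (6 October 2015), the claim accrued on 6 October 2015.
The untolled deadline — 18 months after 6 October 2015 — is 6 April 2017.
Because the emergency suspension of filing deadlines ran from 7 September 2016 to 4 December 2016, the deadline is extended by 88 days to 3 July 2017.
The pending related arbitration from 7 January 2017 to 27 September 2017 tolled the period for 263 days, extending the deadline to 23 March 2018.
Nothing else in the chronology tolls or restarts the period.

23 March 2018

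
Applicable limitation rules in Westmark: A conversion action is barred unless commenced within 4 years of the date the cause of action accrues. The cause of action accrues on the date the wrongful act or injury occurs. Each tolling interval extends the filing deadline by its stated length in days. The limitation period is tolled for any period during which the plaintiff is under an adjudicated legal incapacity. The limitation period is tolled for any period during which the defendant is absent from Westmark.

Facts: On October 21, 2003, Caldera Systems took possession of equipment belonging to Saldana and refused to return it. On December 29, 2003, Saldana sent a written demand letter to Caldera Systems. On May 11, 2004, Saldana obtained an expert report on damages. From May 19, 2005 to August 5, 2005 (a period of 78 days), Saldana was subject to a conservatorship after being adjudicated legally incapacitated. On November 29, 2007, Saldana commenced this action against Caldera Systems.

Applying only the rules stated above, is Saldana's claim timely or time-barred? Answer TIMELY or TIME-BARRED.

TIMELY

The cause of action accrued on October 21, 2003, the date of the act.
Adding the 4 years base period to October 21, 2003 gives a deadline of October 21, 2007, before any tolling.
Because the plaintiff's legal incapacity ran from May 19, 2005 to August 5, 2005, the deadline is extended by 78 days to January 7, 2008.
Nothing else in the chronology tolls or restarts the period.
The November 29, 2007 filing precedes the January 7, 2008 deadline; the claim is timely.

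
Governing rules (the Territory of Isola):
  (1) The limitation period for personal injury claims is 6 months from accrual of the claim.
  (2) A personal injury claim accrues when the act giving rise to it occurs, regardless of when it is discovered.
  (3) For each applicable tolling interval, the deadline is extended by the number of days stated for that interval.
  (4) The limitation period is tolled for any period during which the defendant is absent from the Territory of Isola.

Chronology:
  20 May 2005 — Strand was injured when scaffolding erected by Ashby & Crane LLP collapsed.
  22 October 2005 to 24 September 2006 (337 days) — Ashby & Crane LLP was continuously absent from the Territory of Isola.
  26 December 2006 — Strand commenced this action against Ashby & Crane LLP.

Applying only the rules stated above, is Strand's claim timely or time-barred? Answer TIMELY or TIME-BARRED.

The claim accrued on 20 May 2005, when the wrongful act occurred.
6 months from 20 May 2005 is 20 November 2005.
The defendant's absence from the jurisdiction from 22 October 2005 to 24 September 2006 tolled the period for 337 days, extending the deadline to 23 October 2006.
The 26 December 2006 filing falls after the 23 October 2006 deadline; the claim is time-barred.

TIME-BARRED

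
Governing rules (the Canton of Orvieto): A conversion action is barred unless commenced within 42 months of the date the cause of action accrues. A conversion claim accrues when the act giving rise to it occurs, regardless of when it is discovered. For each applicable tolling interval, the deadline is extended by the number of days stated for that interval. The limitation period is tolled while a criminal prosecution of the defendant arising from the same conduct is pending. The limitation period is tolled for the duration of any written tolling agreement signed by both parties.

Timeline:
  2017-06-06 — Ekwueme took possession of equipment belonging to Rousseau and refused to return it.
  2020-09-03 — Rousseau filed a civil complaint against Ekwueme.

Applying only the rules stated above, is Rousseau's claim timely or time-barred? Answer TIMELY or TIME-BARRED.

TIMELY

The cause of action accrued on 2017-06-06, the date of the act.
Adding the 42 months base period to 2017-06-06 gives a deadline of 2020-12-06, before any tolling.
The 2020-09-03 filing precedes the 2020-12-06 deadline; the claim is timely.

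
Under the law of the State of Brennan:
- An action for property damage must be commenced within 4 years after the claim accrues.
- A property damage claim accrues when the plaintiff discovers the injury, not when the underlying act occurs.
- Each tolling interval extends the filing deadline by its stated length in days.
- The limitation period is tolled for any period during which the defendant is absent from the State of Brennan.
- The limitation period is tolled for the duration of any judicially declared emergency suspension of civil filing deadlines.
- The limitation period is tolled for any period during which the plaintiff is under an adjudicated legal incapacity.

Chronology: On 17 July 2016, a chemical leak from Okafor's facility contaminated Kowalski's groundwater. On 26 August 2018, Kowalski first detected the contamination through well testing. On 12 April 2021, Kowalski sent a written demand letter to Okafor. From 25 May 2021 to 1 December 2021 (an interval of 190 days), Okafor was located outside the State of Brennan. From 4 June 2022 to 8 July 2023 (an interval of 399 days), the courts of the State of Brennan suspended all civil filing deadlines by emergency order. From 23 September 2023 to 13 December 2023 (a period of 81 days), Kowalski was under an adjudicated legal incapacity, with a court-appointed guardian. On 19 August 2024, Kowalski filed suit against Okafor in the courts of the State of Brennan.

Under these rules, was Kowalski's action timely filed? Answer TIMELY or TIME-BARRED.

Under the discovery rule, the claim accrued on 26 August 2018, when Kowalski discovered the injury — not on the 17 July 2016 date of the underlying act.
The untolled deadline — 4 years after 26 August 2018 — is 26 August 2022.
The defendant's absence from the jurisdiction from 25 May 2021 to 1 December 2021 tolled the period for 190 days, extending the deadline to 4 March 2023.
The emergency suspension of filing deadlines from 4 June 2022 to 8 July 2023 tolled the period for 399 days, extending the deadline to 6 April 2024.
The period was tolled for 81 days by the plaintiff's legal incapacity (23 September 2023 to 13 December 2023), pushing the deadline to 26 June 2024.
The other events in the timeline have no effect on the limitation period under the stated rules.
Filing on 19 August 2024 missed the 26 June 2024 deadline — the action is time-barred.

TIME-BARRED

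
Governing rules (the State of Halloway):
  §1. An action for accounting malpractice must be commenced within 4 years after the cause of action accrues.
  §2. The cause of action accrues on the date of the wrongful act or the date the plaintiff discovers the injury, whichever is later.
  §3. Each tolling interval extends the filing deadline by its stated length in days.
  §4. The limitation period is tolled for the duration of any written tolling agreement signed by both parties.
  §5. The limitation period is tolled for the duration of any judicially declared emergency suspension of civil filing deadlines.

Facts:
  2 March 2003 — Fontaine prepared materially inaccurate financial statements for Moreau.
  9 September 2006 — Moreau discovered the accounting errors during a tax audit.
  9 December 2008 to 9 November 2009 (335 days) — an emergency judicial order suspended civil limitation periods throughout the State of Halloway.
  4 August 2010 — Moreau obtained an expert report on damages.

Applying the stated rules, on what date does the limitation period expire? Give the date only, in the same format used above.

10 August 2011

Because discovery on 9 September 2006 post-dates the 2 March 2003 act, accrual under the later-of rule falls on 9 September 2006.
The untolled deadline — 4 years after 9 September 2006 — is 9 September 2010.
The emergency suspension of filing deadlines from 9 December 2008 to 9 November 2009 tolled the period for 335 days, extending the deadline to 10 August 2011.
None of the other events listed affects the running of the period under the stated rules.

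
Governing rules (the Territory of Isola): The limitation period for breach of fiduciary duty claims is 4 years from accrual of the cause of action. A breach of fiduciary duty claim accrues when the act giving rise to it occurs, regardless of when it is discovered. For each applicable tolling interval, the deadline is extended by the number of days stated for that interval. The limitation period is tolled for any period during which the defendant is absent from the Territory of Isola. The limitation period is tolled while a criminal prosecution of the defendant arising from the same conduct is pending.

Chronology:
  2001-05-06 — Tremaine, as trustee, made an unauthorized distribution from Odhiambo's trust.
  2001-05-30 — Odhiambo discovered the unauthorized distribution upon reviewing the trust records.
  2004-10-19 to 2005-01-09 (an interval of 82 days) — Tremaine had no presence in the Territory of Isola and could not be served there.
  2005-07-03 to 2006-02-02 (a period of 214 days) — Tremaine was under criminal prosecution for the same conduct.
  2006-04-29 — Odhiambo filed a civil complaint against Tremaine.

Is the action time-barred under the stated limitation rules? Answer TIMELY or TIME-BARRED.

TIME-BARRED

Because the rule ties accrual to occurrence, the claim accrued on 2001-05-06, not on the 2001-05-30 discovery date.
Adding the 4 years base period to 2001-05-06 gives a deadline of 2005-05-06, before any tolling.
Because the defendant's absence from the jurisdiction ran from 2004-10-19 to 2005-01-09, the deadline is extended by 82 days to 2005-07-27.
The pending criminal prosecution from 2005-07-03 to 2006-02-02 tolled the period for 214 days, extending the deadline to 2006-02-26.
Filing on 2006-04-29 missed the 2006-02-26 deadline — the action is time-barred.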